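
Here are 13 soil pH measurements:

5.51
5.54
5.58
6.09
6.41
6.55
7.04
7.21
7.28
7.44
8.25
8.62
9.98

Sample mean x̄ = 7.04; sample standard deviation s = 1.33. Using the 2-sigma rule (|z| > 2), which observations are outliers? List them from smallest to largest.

9.98

Cutoffs at x̄ ± 2s: 7.04 ± 2·1.33 = [4.38, 9.70].
9.98: z = 2.21, |z| > 2 → outlier.
Every other value lies within [4.38, 9.70].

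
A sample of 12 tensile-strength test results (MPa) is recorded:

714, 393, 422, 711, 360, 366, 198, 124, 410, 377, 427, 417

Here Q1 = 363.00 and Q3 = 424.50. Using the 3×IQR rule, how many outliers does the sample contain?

IQR = 61.50; fences at 363.00 − 184.50 = 178.50 and 424.50 + 184.50 = 609.00.
Outside the cutoffs: 124, 711, 714.

3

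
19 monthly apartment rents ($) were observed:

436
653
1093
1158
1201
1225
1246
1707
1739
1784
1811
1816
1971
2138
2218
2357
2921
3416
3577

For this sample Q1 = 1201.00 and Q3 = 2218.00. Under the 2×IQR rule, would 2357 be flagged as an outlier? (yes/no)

no

IQR = Q3 − Q1 = 2218.00 − 1201.00 = 1017.00.
Lower fence = Q1 − 2·IQR = 1201.00 − 2034.00 = -833.00.
Upper fence = Q3 + 2·IQR = 2218.00 + 2034.00 = 4252.00.
2357 lies within [-833.00, 4252.00].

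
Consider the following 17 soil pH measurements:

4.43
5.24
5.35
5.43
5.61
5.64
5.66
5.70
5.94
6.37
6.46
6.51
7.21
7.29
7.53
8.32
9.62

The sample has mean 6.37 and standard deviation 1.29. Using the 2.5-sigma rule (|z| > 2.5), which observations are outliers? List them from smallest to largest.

Cutoffs at x̄ ± 2.5s: 6.37 ± 2.5·1.29 = [3.145, 9.595].
9.62: z = 2.52, |z| > 2.5 → outlier.
Every other value lies within [3.145, 9.595].

9.62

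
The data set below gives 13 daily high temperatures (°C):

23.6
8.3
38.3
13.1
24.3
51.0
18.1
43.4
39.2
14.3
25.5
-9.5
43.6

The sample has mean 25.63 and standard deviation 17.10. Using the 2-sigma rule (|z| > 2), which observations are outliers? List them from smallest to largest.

-9.5

Cutoffs at x̄ ± 2s: 25.63 ± 2·17.10 = [-8.57, 59.83].
-9.5: z = -2.05, |z| > 2 → outlier.
Every other value lies within [-8.57, 59.83].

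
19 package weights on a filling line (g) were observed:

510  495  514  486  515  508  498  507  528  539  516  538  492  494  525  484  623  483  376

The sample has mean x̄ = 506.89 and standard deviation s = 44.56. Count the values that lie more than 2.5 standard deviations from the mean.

Cutoffs: x̄ ± 2.5s = [395.49, 618.29].
Outside the cutoffs: 376, 623.

2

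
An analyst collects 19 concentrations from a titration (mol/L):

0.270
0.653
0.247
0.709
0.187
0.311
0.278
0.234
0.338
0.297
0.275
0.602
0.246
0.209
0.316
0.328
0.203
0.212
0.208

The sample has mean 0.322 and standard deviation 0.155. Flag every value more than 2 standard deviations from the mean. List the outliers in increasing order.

0.653, 0.709

Cutoffs at x̄ ± 2s: 0.322 ± 2·0.155 = [0.012, 0.632].
0.653: z = 2.14, |z| > 2 → outlier.
0.709: z = 2.50, |z| > 2 → outlier.
Every other value lies within [0.012, 0.632].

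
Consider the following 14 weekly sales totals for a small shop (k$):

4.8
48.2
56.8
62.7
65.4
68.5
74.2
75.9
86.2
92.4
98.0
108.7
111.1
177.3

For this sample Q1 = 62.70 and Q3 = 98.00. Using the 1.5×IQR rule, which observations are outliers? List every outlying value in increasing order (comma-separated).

IQR = Q3 − Q1 = 98.00 − 62.70 = 35.30.
Lower fence = Q1 − 1.5·IQR = 62.70 − 52.95 = 9.75.
Upper fence = Q3 + 1.5·IQR = 98.00 + 52.95 = 150.95.
4.8 < 9.75 → outlier.
177.3 > 150.95 → outlier.
All remaining values lie within [9.75, 150.95].

4.8, 177.3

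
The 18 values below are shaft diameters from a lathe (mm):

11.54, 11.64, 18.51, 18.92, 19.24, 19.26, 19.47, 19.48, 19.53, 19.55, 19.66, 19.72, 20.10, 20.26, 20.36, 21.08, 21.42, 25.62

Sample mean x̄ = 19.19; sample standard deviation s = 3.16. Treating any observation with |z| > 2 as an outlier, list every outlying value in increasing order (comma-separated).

11.54, 11.64, 25.62

Cutoffs at x̄ ± 2s: 19.19 ± 2·3.16 = [12.87, 25.51].
11.54: z = -2.42, |z| > 2 → outlier.
11.64: z = -2.39, |z| > 2 → outlier.
25.62: z = 2.03, |z| > 2 → outlier.
Every other value lies within [12.87, 25.51].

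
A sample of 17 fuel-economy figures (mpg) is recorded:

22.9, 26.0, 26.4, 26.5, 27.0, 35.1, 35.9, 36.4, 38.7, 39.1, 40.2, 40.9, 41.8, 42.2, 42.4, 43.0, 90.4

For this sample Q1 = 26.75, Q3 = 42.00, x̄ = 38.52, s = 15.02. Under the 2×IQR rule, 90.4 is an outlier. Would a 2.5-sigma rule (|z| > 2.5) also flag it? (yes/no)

yes

z = (90.4 − 38.52) / 15.02 = 3.45.
|z| = 3.45 > 2.5.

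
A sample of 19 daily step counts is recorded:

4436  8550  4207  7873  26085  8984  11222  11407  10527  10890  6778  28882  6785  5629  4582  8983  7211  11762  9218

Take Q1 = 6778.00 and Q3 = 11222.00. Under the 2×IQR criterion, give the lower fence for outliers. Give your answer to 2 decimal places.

IQR = Q3 − Q1 = 11222.00 − 6778.00 = 4444.00.
Lower fence = Q1 − 2·IQR = 6778.00 − 8888.00 = -2110.00.
Upper fence = Q3 + 2·IQR = 11222.00 + 8888.00 = 20110.00.

-2110.00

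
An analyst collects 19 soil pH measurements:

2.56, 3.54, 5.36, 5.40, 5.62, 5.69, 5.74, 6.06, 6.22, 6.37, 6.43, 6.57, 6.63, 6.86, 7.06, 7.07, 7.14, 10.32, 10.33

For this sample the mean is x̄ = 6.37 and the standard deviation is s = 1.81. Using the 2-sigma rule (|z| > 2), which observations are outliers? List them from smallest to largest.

Cutoffs at x̄ ± 2s: 6.37 ± 2·1.81 = [2.75, 9.99].
2.56: z = -2.10, |z| > 2 → outlier.
10.32: z = 2.18, |z| > 2 → outlier.
10.33: z = 2.19, |z| > 2 → outlier.
Every other value lies within [2.75, 9.99].

2.56, 10.32, 10.33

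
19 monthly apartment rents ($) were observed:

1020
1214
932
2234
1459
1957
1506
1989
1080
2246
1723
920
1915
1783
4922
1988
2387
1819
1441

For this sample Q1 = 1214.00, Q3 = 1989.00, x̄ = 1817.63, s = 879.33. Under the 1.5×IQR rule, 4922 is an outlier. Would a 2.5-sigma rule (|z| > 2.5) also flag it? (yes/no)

yes

z = (4922 − 1817.63) / 879.33 = 3.53.
|z| = 3.53 > 2.5.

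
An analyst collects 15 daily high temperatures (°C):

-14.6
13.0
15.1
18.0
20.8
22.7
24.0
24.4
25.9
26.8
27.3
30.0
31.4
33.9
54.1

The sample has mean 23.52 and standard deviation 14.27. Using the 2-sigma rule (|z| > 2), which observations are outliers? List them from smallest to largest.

-14.6, 54.1

Cutoffs at x̄ ± 2s: 23.52 ± 2·14.27 = [-5.02, 52.06].
-14.6: z = -2.67, |z| > 2 → outlier.
54.1: z = 2.14, |z| > 2 → outlier.
Every other value lies within [-5.02, 52.06].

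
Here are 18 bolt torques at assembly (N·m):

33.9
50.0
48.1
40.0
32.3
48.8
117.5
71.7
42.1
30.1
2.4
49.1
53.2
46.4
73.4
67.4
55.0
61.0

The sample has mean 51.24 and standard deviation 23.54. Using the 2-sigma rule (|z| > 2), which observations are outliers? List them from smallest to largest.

2.4, 117.5

Cutoffs at x̄ ± 2s: 51.24 ± 2·23.54 = [4.16, 98.32].
2.4: z = -2.07, |z| > 2 → outlier.
117.5: z = 2.81, |z| > 2 → outlier.
Every other value lies within [4.16, 98.32].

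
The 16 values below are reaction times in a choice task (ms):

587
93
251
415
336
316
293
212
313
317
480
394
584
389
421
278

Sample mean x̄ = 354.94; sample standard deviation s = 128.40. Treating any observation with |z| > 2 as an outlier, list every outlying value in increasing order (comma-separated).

93

Cutoffs at x̄ ± 2s: 354.94 ± 2·128.40 = [98.14, 611.74].
93: z = -2.04, |z| > 2 → outlier.
Every other value lies within [98.14, 611.74].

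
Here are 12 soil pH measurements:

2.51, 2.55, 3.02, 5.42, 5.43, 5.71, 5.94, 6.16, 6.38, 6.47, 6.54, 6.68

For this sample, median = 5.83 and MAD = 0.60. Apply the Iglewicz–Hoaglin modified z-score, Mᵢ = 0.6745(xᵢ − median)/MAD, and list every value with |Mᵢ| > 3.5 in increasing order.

|Mᵢ| > 3.5 ⇔ |xᵢ − 5.83| > 3.5·0.60/0.6745 = 3.11.
So outliers lie outside [2.72, 8.94].
2.51: M = -3.73 → outlier.
2.55: M = -3.69 → outlier.

2.51, 2.55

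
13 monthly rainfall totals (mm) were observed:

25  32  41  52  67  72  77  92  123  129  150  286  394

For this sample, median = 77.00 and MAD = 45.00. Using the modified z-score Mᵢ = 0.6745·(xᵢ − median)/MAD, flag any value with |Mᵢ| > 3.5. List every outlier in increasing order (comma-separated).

394

|Mᵢ| > 3.5 ⇔ |xᵢ − 77.00| > 3.5·45.00/0.6745 = 233.51.
So outliers lie outside [-156.51, 310.51].
394: M = 4.75 → outlier.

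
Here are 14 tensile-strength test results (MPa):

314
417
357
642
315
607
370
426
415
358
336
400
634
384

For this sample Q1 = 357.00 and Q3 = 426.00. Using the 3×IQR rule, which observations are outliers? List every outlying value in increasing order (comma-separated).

IQR = Q3 − Q1 = 426.00 − 357.00 = 69.00.
Lower fence = Q1 − 3·IQR = 357.00 − 207.00 = 150.00.
Upper fence = Q3 + 3·IQR = 426.00 + 207.00 = 633.00.
634 > 633.00 → outlier.
642 > 633.00 → outlier.
All remaining values lie within [150.00, 633.00].

634, 642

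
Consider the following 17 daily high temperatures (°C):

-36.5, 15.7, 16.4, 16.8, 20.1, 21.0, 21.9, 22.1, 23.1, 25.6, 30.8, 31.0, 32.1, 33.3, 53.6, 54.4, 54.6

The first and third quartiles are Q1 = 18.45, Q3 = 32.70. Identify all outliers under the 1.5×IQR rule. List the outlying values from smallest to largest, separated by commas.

-36.5, 54.4, 54.6

IQR = Q3 − Q1 = 32.70 − 18.45 = 14.25.
Lower fence = Q1 − 1.5·IQR = 18.45 − 21.375 = -2.925.
Upper fence = Q3 + 1.5·IQR = 32.70 + 21.375 = 54.075.
-36.5 < -2.925 → outlier.
54.4 > 54.075 → outlier.
54.6 > 54.075 → outlier.
All remaining values lie within [-2.925, 54.075].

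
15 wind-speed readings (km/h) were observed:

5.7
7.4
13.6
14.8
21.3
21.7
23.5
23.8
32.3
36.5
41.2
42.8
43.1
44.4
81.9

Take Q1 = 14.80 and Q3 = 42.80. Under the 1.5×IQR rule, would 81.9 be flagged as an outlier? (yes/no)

IQR = Q3 − Q1 = 42.80 − 14.80 = 28.00.
Lower fence = Q1 − 1.5·IQR = 14.80 − 42.00 = -27.20.
Upper fence = Q3 + 1.5·IQR = 42.80 + 42.00 = 84.80.
81.9 lies within [-27.20, 84.80].

no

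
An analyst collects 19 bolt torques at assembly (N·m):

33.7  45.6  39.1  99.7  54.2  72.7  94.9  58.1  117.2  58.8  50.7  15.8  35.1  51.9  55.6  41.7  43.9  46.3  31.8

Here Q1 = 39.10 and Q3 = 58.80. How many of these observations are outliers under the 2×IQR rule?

2

IQR = 19.70; fences at 39.10 − 39.40 = -0.30 and 58.80 + 39.40 = 98.20.
Outside the cutoffs: 99.7, 117.2.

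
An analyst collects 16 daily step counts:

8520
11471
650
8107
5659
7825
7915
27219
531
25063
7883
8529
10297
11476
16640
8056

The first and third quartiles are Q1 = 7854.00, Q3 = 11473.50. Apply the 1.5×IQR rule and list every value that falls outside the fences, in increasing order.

531, 650, 25063, 27219

IQR = Q3 − Q1 = 11473.50 − 7854.00 = 3619.50.
Lower fence = Q1 − 1.5·IQR = 7854.00 − 5429.25 = 2424.75.
Upper fence = Q3 + 1.5·IQR = 11473.50 + 5429.25 = 16902.75.
531 < 2424.75 → outlier.
650 < 2424.75 → outlier.
25063 > 16902.75 → outlier.
27219 > 16902.75 → outlier.
All remaining values lie within [2424.75, 16902.75].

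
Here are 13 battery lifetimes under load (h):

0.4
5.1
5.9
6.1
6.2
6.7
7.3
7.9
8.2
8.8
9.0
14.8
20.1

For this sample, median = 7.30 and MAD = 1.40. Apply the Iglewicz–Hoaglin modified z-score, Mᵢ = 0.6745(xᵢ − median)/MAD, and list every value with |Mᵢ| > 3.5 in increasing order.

14.8, 20.1

|Mᵢ| > 3.5 ⇔ |xᵢ − 7.30| > 3.5·1.40/0.6745 = 7.26.
So outliers lie outside [0.04, 14.56].
14.8: M = 3.61 → outlier.
20.1: M = 6.17 → outlier.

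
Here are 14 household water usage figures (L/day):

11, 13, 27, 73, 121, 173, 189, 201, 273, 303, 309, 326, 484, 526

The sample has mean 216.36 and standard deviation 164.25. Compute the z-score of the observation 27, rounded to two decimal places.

-1.15

z = (27 − 216.36) / 164.25 = -1.15.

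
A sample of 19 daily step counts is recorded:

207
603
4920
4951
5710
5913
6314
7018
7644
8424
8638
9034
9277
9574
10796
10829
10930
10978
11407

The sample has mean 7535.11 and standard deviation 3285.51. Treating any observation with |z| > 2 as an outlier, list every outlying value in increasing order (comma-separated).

Cutoffs at x̄ ± 2s: 7535.11 ± 2·3285.51 = [964.09, 14106.13].
207: z = -2.23, |z| > 2 → outlier.
603: z = -2.11, |z| > 2 → outlier.
Every other value lies within [964.09, 14106.13].

207, 603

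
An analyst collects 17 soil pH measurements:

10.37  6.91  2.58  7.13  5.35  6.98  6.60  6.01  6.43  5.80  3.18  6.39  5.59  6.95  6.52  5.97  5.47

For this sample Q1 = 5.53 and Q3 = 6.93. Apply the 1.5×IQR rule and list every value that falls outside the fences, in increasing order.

2.58, 3.18, 10.37

IQR = Q3 − Q1 = 6.93 − 5.53 = 1.40.
Lower fence = Q1 − 1.5·IQR = 5.53 − 2.10 = 3.43.
Upper fence = Q3 + 1.5·IQR = 6.93 + 2.10 = 9.03.
2.58 < 3.43 → outlier.
3.18 < 3.43 → outlier.
10.37 > 9.03 → outlier.
All remaining values lie within [3.43, 9.03].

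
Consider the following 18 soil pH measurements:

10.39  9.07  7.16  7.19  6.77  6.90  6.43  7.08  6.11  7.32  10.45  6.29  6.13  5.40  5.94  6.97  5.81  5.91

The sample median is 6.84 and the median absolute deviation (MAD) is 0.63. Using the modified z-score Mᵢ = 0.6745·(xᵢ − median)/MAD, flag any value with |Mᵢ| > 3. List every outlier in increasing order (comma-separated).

|Mᵢ| > 3 ⇔ |xᵢ − 6.84| > 3·0.63/0.6745 = 2.80.
So outliers lie outside [4.04, 9.64].
10.39: M = 3.80 → outlier.
10.45: M = 3.86 → outlier.

10.39, 10.45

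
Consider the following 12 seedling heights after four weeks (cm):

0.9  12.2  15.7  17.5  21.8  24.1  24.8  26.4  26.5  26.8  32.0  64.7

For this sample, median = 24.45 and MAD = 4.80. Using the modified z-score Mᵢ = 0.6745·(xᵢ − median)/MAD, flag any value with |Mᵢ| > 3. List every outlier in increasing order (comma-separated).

0.9, 64.7

|Mᵢ| > 3 ⇔ |xᵢ − 24.45| > 3·4.80/0.6745 = 21.35.
So outliers lie outside [3.10, 45.80].
0.9: M = -3.31 → outlier.
64.7: M = 5.66 → outlier.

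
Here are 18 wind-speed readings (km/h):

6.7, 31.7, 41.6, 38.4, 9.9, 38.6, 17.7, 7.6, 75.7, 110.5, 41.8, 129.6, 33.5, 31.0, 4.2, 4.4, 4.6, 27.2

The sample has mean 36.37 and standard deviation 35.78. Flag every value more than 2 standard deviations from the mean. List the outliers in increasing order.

110.5, 129.6

Cutoffs at x̄ ± 2s: 36.37 ± 2·35.78 = [-35.19, 107.93].
110.5: z = 2.07, |z| > 2 → outlier.
129.6: z = 2.61, |z| > 2 → outlier.
Every other value lies within [-35.19, 107.93].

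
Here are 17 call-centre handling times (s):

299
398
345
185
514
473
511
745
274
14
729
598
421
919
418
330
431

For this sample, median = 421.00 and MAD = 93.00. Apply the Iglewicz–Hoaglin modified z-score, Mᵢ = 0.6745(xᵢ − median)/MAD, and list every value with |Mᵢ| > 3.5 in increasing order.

|Mᵢ| > 3.5 ⇔ |xᵢ − 421.00| > 3.5·93.00/0.6745 = 482.58.
So outliers lie outside [-61.58, 903.58].
919: M = 3.61 → outlier.

919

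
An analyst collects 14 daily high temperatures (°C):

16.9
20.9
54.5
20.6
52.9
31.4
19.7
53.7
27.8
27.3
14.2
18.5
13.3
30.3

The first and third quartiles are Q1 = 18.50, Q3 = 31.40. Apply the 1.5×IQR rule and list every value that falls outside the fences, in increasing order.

IQR = Q3 − Q1 = 31.40 − 18.50 = 12.90.
Lower fence = Q1 − 1.5·IQR = 18.50 − 19.35 = -0.85.
Upper fence = Q3 + 1.5·IQR = 31.40 + 19.35 = 50.75.
52.9 > 50.75 → outlier.
53.7 > 50.75 → outlier.
54.5 > 50.75 → outlier.
All remaining values lie within [-0.85, 50.75].

52.9, 53.7, 54.5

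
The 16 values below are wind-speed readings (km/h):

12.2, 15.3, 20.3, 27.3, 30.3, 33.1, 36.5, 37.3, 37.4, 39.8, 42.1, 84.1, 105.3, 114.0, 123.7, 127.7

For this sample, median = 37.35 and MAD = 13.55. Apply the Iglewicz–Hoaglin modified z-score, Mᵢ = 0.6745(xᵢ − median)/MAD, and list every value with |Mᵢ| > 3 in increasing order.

105.3, 114.0, 123.7, 127.7

|Mᵢ| > 3 ⇔ |xᵢ − 37.35| > 3·13.55/0.6745 = 60.27.
So outliers lie outside [-22.92, 97.62].
105.3: M = 3.38 → outlier.
114.0: M = 3.82 → outlier.
123.7: M = 4.30 → outlier.
127.7: M = 4.50 → outlier.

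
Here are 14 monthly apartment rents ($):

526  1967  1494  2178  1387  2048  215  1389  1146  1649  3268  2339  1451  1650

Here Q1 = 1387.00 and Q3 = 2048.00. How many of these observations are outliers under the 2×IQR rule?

0

IQR = 661.00; fences at 1387.00 − 1322.00 = 65.00 and 2048.00 + 1322.00 = 3370.00.
Every value lies within the cutoffs.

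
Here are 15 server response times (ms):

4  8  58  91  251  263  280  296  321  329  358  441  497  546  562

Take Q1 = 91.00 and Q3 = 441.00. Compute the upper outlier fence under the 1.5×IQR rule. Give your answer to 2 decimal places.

966.00

IQR = Q3 − Q1 = 441.00 − 91.00 = 350.00.
Lower fence = Q1 − 1.5·IQR = 91.00 − 525.00 = -434.00.
Upper fence = Q3 + 1.5·IQR = 441.00 + 525.00 = 966.00.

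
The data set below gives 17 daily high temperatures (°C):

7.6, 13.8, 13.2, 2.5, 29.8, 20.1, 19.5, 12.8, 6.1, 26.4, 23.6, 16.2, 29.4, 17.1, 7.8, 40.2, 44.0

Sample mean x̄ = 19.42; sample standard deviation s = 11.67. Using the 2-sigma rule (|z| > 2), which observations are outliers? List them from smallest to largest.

44.0

Cutoffs at x̄ ± 2s: 19.42 ± 2·11.67 = [-3.92, 42.76].
44.0: z = 2.11, |z| > 2 → outlier.
Every other value lies within [-3.92, 42.76].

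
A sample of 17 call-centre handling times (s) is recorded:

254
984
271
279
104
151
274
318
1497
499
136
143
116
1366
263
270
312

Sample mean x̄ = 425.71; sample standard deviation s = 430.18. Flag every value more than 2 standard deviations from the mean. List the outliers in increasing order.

Cutoffs at x̄ ± 2s: 425.71 ± 2·430.18 = [-434.65, 1286.07].
1366: z = 2.19, |z| > 2 → outlier.
1497: z = 2.49, |z| > 2 → outlier.
Every other value lies within [-434.65, 1286.07].

1366, 1497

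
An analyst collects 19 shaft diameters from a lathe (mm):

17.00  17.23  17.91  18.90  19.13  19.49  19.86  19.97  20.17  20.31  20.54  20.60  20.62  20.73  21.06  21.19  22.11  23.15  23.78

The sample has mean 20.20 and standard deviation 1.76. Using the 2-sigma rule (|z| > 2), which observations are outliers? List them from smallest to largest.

23.78

Cutoffs at x̄ ± 2s: 20.20 ± 2·1.76 = [16.68, 23.72].
23.78: z = 2.03, |z| > 2 → outlier.
Every other value lies within [16.68, 23.72].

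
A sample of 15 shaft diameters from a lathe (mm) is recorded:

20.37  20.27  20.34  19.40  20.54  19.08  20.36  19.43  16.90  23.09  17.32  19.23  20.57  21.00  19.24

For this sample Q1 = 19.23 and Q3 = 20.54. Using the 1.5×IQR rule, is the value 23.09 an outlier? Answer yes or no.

yes

IQR = Q3 − Q1 = 20.54 − 19.23 = 1.31.
Lower fence = Q1 − 1.5·IQR = 19.23 − 1.965 = 17.265.
Upper fence = Q3 + 1.5·IQR = 20.54 + 1.965 = 22.505.
23.09 lies above the upper fence.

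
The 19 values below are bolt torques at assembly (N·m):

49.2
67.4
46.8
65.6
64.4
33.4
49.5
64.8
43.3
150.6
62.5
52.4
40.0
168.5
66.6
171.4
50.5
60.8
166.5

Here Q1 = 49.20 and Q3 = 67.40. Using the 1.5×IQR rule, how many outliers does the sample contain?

4

IQR = 18.20; fences at 49.20 − 27.30 = 21.90 and 67.40 + 27.30 = 94.70.
Outside the cutoffs: 150.6, 166.5, 168.5, 171.4.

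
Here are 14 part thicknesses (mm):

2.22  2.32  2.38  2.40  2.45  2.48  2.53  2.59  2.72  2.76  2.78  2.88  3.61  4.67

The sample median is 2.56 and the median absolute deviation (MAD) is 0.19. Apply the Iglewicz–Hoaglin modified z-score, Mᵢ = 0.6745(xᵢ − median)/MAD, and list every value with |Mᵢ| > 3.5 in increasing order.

|Mᵢ| > 3.5 ⇔ |xᵢ − 2.56| > 3.5·0.19/0.6745 = 0.99.
So outliers lie outside [1.57, 3.55].
3.61: M = 3.73 → outlier.
4.67: M = 7.49 → outlier.

3.61, 4.67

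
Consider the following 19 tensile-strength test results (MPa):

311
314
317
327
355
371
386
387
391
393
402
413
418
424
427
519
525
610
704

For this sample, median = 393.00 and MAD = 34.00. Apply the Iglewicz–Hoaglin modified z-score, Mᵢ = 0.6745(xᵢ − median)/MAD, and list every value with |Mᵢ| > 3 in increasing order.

|Mᵢ| > 3 ⇔ |xᵢ − 393.00| > 3·34.00/0.6745 = 151.22.
So outliers lie outside [241.78, 544.22].
610: M = 4.30 → outlier.
704: M = 6.17 → outlier.

610, 704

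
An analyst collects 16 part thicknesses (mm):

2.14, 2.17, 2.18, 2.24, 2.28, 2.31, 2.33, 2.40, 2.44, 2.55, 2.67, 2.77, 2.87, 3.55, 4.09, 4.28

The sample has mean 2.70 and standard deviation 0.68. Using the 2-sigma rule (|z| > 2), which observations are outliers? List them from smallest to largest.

4.09, 4.28

Cutoffs at x̄ ± 2s: 2.70 ± 2·0.68 = [1.34, 4.06].
4.09: z = 2.04, |z| > 2 → outlier.
4.28: z = 2.32, |z| > 2 → outlier.
Every other value lies within [1.34, 4.06].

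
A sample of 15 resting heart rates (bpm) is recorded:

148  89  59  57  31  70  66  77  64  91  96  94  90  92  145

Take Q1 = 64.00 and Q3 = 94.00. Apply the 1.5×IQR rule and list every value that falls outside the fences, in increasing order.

145, 148

IQR = Q3 − Q1 = 94.00 − 64.00 = 30.00.
Lower fence = Q1 − 1.5·IQR = 64.00 − 45.00 = 19.00.
Upper fence = Q3 + 1.5·IQR = 94.00 + 45.00 = 139.00.
145 > 139.00 → outlier.
148 > 139.00 → outlier.
All remaining values lie within [19.00, 139.00].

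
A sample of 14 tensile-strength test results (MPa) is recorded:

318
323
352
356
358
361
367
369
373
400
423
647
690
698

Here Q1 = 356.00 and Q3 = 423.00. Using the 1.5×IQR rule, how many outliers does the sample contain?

3

IQR = 67.00; fences at 356.00 − 100.50 = 255.50 and 423.00 + 100.50 = 523.50.
Outside the cutoffs: 647, 690, 698.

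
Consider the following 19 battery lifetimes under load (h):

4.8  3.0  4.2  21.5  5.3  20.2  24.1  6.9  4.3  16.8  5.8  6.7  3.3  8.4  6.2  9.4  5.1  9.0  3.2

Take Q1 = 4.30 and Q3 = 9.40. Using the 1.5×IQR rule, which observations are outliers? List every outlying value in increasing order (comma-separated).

20.2, 21.5, 24.1

IQR = Q3 − Q1 = 9.40 − 4.30 = 5.10.
Lower fence = Q1 − 1.5·IQR = 4.30 − 7.65 = -3.35.
Upper fence = Q3 + 1.5·IQR = 9.40 + 7.65 = 17.05.
20.2 > 17.05 → outlier.
21.5 > 17.05 → outlier.
24.1 > 17.05 → outlier.
All remaining values lie within [-3.35, 17.05].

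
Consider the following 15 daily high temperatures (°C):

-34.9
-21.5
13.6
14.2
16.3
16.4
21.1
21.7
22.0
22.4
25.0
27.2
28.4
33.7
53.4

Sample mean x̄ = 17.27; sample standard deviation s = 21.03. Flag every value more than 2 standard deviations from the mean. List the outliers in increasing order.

Cutoffs at x̄ ± 2s: 17.27 ± 2·21.03 = [-24.79, 59.33].
-34.9: z = -2.48, |z| > 2 → outlier.
Every other value lies within [-24.79, 59.33].

-34.9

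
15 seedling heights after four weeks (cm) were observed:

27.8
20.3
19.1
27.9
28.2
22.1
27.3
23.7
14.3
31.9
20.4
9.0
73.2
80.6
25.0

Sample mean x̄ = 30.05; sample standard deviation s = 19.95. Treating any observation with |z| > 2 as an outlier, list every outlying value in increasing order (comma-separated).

73.2, 80.6

Cutoffs at x̄ ± 2s: 30.05 ± 2·19.95 = [-9.85, 69.95].
73.2: z = 2.16, |z| > 2 → outlier.
80.6: z = 2.53, |z| > 2 → outlier.
Every other value lies within [-9.85, 69.95].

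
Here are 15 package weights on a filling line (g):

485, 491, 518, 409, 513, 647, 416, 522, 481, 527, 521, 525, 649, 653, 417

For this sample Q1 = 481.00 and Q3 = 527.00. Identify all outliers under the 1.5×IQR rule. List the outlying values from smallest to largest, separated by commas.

IQR = Q3 − Q1 = 527.00 − 481.00 = 46.00.
Lower fence = Q1 − 1.5·IQR = 481.00 − 69.00 = 412.00.
Upper fence = Q3 + 1.5·IQR = 527.00 + 69.00 = 596.00.
409 < 412.00 → outlier.
647 > 596.00 → outlier.
649 > 596.00 → outlier.
653 > 596.00 → outlier.
All remaining values lie within [412.00, 596.00].

409, 647, 649, 653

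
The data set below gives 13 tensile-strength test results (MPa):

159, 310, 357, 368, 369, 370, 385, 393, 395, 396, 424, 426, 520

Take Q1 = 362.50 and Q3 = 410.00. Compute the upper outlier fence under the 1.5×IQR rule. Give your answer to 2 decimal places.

IQR = Q3 − Q1 = 410.00 − 362.50 = 47.50.
Lower fence = Q1 − 1.5·IQR = 362.50 − 71.25 = 291.25.
Upper fence = Q3 + 1.5·IQR = 410.00 + 71.25 = 481.25.

481.25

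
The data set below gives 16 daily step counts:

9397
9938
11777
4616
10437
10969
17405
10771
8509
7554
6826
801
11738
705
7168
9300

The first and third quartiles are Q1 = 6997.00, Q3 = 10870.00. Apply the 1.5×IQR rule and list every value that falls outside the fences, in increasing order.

IQR = Q3 − Q1 = 10870.00 − 6997.00 = 3873.00.
Lower fence = Q1 − 1.5·IQR = 6997.00 − 5809.50 = 1187.50.
Upper fence = Q3 + 1.5·IQR = 10870.00 + 5809.50 = 16679.50.
705 < 1187.50 → outlier.
801 < 1187.50 → outlier.
17405 > 16679.50 → outlier.
All remaining values lie within [1187.50, 16679.50].

705, 801, 17405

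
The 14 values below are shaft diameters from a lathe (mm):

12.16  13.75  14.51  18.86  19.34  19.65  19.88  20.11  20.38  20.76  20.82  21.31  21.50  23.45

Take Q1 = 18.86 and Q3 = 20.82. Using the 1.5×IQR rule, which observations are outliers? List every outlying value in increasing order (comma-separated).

12.16, 13.75, 14.51

IQR = Q3 − Q1 = 20.82 − 18.86 = 1.96.
Lower fence = Q1 − 1.5·IQR = 18.86 − 2.94 = 15.92.
Upper fence = Q3 + 1.5·IQR = 20.82 + 2.94 = 23.76.
12.16 < 15.92 → outlier.
13.75 < 15.92 → outlier.
14.51 < 15.92 → outlier.
All remaining values lie within [15.92, 23.76].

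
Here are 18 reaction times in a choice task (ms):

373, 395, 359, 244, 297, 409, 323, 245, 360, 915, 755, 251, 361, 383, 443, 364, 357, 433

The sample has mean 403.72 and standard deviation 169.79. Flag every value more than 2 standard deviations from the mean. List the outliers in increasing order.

755, 915

Cutoffs at x̄ ± 2s: 403.72 ± 2·169.79 = [64.14, 743.30].
755: z = 2.07, |z| > 2 → outlier.
915: z = 3.01, |z| > 2 → outlier.
Every other value lies within [64.14, 743.30].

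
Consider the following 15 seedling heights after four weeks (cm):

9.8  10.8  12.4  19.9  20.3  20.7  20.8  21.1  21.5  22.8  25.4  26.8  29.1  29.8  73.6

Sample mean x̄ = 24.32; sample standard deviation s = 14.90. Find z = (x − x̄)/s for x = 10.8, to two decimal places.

-0.91

z = (10.8 − 24.32) / 14.90 = -0.91.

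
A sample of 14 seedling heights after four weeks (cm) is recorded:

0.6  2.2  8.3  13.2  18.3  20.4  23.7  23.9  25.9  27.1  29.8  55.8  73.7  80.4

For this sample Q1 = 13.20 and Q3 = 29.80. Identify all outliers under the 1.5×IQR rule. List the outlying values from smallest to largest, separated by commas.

55.8, 73.7, 80.4

IQR = Q3 − Q1 = 29.80 − 13.20 = 16.60.
Lower fence = Q1 − 1.5·IQR = 13.20 − 24.90 = -11.70.
Upper fence = Q3 + 1.5·IQR = 29.80 + 24.90 = 54.70.
55.8 > 54.70 → outlier.
73.7 > 54.70 → outlier.
80.4 > 54.70 → outlier.
All remaining values lie within [-11.70, 54.70].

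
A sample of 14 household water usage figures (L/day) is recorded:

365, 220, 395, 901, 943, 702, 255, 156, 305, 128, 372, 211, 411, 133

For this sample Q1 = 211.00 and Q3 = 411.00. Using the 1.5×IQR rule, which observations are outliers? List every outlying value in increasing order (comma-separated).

901, 943

IQR = Q3 − Q1 = 411.00 − 211.00 = 200.00.
Lower fence = Q1 − 1.5·IQR = 211.00 − 300.00 = -89.00.
Upper fence = Q3 + 1.5·IQR = 411.00 + 300.00 = 711.00.
901 > 711.00 → outlier.
943 > 711.00 → outlier.
All remaining values lie within [-89.00, 711.00].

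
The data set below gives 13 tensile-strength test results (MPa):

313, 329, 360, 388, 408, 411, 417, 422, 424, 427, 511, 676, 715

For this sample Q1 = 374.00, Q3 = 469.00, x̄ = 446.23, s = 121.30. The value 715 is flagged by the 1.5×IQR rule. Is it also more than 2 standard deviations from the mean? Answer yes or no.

yes

z = (715 − 446.23) / 121.30 = 2.22.
|z| = 2.22 > 2.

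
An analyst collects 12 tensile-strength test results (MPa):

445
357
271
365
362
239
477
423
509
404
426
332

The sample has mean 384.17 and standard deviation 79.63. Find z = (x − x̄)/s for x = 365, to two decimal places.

-0.24

z = (365 − 384.17) / 79.63 = -0.24.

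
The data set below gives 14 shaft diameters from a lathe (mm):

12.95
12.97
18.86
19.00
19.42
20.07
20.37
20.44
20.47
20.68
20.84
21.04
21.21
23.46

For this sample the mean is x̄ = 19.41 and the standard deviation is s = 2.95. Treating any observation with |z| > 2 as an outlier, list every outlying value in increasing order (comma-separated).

12.95, 12.97

Cutoffs at x̄ ± 2s: 19.41 ± 2·2.95 = [13.51, 25.31].
12.95: z = -2.19, |z| > 2 → outlier.
12.97: z = -2.18, |z| > 2 → outlier.
Every other value lies within [13.51, 25.31].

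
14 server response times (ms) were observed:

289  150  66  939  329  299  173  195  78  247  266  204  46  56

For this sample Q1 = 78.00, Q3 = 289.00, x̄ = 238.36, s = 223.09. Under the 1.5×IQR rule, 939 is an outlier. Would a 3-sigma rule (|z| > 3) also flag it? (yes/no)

yes

z = (939 − 238.36) / 223.09 = 3.14.
|z| = 3.14 > 3.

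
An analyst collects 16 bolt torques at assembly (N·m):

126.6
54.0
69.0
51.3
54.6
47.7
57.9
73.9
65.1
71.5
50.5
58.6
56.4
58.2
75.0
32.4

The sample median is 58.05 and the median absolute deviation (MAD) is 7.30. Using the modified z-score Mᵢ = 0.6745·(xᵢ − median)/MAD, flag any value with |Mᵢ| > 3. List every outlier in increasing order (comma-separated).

126.6

|Mᵢ| > 3 ⇔ |xᵢ − 58.05| > 3·7.30/0.6745 = 32.47.
So outliers lie outside [25.58, 90.52].
126.6: M = 6.33 → outlier.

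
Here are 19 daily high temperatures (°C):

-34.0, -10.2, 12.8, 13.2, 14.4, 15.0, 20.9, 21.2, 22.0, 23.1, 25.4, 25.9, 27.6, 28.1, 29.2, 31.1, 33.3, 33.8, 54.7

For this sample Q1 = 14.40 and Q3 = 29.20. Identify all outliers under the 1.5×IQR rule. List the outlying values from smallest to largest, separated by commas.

-34.0, -10.2, 54.7

IQR = Q3 − Q1 = 29.20 − 14.40 = 14.80.
Lower fence = Q1 − 1.5·IQR = 14.40 − 22.20 = -7.80.
Upper fence = Q3 + 1.5·IQR = 29.20 + 22.20 = 51.40.
-34.0 < -7.80 → outlier.
-10.2 < -7.80 → outlier.
54.7 > 51.40 → outlier.
All remaining values lie within [-7.80, 51.40].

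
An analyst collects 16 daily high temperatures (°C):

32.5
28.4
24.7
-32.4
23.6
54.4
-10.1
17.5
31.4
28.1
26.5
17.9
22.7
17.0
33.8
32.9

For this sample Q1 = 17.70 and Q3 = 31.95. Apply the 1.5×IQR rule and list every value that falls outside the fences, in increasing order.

IQR = Q3 − Q1 = 31.95 − 17.70 = 14.25.
Lower fence = Q1 − 1.5·IQR = 17.70 − 21.375 = -3.675.
Upper fence = Q3 + 1.5·IQR = 31.95 + 21.375 = 53.325.
-32.4 < -3.675 → outlier.
-10.1 < -3.675 → outlier.
54.4 > 53.325 → outlier.
All remaining values lie within [-3.675, 53.325].

-32.4, -10.1, 54.4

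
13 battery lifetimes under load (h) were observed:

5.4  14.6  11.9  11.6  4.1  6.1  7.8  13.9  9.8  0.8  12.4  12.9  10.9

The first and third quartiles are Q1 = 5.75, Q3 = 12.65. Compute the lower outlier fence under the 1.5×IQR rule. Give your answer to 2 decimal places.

IQR = Q3 − Q1 = 12.65 − 5.75 = 6.90.
Lower fence = Q1 − 1.5·IQR = 5.75 − 10.35 = -4.60.
Upper fence = Q3 + 1.5·IQR = 12.65 + 10.35 = 23.00.

-4.60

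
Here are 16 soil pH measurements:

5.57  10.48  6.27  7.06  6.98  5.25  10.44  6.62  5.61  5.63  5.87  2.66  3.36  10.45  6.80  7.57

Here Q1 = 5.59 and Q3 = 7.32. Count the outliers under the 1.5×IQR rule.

IQR = 1.73; fences at 5.59 − 2.595 = 2.995 and 7.32 + 2.595 = 9.915.
Outside the cutoffs: 2.66, 10.44, 10.45, 10.48.

4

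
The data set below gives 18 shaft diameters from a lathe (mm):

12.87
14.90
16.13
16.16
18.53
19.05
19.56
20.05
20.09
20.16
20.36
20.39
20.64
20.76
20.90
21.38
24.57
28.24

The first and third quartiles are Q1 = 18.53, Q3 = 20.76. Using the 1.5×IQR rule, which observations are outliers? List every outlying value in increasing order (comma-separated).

12.87, 14.90, 24.57, 28.24

IQR = Q3 − Q1 = 20.76 − 18.53 = 2.23.
Lower fence = Q1 − 1.5·IQR = 18.53 − 3.345 = 15.185.
Upper fence = Q3 + 1.5·IQR = 20.76 + 3.345 = 24.105.
12.87 < 15.185 → outlier.
14.90 < 15.185 → outlier.
24.57 > 24.105 → outlier.
28.24 > 24.105 → outlier.
All remaining values lie within [15.185, 24.105].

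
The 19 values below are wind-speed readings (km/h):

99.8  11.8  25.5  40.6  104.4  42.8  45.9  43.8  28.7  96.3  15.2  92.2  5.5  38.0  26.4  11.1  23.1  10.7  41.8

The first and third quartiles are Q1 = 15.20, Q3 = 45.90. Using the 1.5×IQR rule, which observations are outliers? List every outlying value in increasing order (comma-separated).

IQR = Q3 − Q1 = 45.90 − 15.20 = 30.70.
Lower fence = Q1 − 1.5·IQR = 15.20 − 46.05 = -30.85.
Upper fence = Q3 + 1.5·IQR = 45.90 + 46.05 = 91.95.
92.2 > 91.95 → outlier.
96.3 > 91.95 → outlier.
99.8 > 91.95 → outlier.
104.4 > 91.95 → outlier.
All remaining values lie within [-30.85, 91.95].

92.2, 96.3, 99.8, 104.4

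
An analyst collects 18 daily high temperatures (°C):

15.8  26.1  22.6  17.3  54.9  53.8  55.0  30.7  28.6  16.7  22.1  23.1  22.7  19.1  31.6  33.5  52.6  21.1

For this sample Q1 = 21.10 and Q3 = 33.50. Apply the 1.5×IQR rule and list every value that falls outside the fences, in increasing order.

IQR = Q3 − Q1 = 33.50 − 21.10 = 12.40.
Lower fence = Q1 − 1.5·IQR = 21.10 − 18.60 = 2.50.
Upper fence = Q3 + 1.5·IQR = 33.50 + 18.60 = 52.10.
52.6 > 52.10 → outlier.
53.8 > 52.10 → outlier.
54.9 > 52.10 → outlier.
55.0 > 52.10 → outlier.
All remaining values lie within [2.50, 52.10].

52.6, 53.8, 54.9, 55.0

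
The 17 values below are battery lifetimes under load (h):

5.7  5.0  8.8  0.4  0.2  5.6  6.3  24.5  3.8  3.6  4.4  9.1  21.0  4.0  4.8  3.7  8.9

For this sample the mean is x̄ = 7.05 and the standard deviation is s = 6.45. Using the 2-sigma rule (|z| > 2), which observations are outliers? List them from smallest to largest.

Cutoffs at x̄ ± 2s: 7.05 ± 2·6.45 = [-5.85, 19.95].
21.0: z = 2.16, |z| > 2 → outlier.
24.5: z = 2.71, |z| > 2 → outlier.
Every other value lies within [-5.85, 19.95].

21.0, 24.5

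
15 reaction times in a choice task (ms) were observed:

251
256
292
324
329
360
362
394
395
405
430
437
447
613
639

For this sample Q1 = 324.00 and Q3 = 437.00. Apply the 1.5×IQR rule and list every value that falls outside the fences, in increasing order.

IQR = Q3 − Q1 = 437.00 − 324.00 = 113.00.
Lower fence = Q1 − 1.5·IQR = 324.00 − 169.50 = 154.50.
Upper fence = Q3 + 1.5·IQR = 437.00 + 169.50 = 606.50.
613 > 606.50 → outlier.
639 > 606.50 → outlier.
All remaining values lie within [154.50, 606.50].

613, 639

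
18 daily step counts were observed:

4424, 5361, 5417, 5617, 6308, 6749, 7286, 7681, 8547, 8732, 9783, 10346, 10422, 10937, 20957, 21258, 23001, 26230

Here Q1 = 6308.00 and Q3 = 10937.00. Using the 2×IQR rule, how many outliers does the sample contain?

4

IQR = 4629.00; fences at 6308.00 − 9258.00 = -2950.00 and 10937.00 + 9258.00 = 20195.00.
Outside the cutoffs: 20957, 21258, 23001, 26230.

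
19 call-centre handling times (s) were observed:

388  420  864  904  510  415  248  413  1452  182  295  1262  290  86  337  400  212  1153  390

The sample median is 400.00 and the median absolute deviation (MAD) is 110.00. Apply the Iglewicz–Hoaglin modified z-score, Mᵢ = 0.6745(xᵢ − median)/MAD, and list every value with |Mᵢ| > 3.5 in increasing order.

1153, 1262, 1452

|Mᵢ| > 3.5 ⇔ |xᵢ − 400.00| > 3.5·110.00/0.6745 = 570.79.
So outliers lie outside [-170.79, 970.79].
1153: M = 4.62 → outlier.
1262: M = 5.29 → outlier.
1452: M = 6.45 → outlier.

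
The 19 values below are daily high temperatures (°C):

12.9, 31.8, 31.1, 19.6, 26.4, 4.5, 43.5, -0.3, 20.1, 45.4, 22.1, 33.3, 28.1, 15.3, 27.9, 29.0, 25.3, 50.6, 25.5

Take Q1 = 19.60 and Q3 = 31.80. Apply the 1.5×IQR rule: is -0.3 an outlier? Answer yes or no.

yes

IQR = Q3 − Q1 = 31.80 − 19.60 = 12.20.
Lower fence = Q1 − 1.5·IQR = 19.60 − 18.30 = 1.30.
Upper fence = Q3 + 1.5·IQR = 31.80 + 18.30 = 50.10.
-0.3 lies below the lower fence.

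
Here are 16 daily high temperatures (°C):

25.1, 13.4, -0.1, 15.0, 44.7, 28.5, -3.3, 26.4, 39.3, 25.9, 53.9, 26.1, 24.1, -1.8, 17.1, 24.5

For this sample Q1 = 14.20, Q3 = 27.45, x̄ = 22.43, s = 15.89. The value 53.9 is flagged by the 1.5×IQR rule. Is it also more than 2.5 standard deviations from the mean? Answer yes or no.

no

z = (53.9 − 22.43) / 15.89 = 1.98.
|z| = 1.98 ≤ 2.5.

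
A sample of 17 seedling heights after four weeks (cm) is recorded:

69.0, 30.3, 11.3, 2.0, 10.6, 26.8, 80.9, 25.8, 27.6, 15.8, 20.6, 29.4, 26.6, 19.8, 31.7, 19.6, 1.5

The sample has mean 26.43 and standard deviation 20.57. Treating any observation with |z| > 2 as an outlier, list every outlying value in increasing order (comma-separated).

69.0, 80.9

Cutoffs at x̄ ± 2s: 26.43 ± 2·20.57 = [-14.71, 67.57].
69.0: z = 2.07, |z| > 2 → outlier.
80.9: z = 2.65, |z| > 2 → outlier.
Every other value lies within [-14.71, 67.57].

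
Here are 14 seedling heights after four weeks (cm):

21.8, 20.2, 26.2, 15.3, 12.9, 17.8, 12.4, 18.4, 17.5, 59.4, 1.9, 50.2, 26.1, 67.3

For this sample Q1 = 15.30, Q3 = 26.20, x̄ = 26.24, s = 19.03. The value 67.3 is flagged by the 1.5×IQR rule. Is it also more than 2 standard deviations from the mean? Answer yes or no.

z = (67.3 − 26.24) / 19.03 = 2.16.
|z| = 2.16 > 2.

yes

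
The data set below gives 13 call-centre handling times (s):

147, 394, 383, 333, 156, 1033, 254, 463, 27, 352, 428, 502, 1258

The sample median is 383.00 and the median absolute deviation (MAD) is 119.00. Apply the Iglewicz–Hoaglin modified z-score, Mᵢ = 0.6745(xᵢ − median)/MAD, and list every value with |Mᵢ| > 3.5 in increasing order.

1033, 1258

|Mᵢ| > 3.5 ⇔ |xᵢ − 383.00| > 3.5·119.00/0.6745 = 617.49.
So outliers lie outside [-234.49, 1000.49].
1033: M = 3.68 → outlier.
1258: M = 4.96 → outlier.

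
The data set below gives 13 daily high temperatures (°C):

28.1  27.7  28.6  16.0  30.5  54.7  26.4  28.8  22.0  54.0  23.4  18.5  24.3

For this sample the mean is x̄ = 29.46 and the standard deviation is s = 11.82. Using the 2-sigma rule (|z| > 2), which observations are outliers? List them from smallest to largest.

Cutoffs at x̄ ± 2s: 29.46 ± 2·11.82 = [5.82, 53.10].
54.0: z = 2.08, |z| > 2 → outlier.
54.7: z = 2.14, |z| > 2 → outlier.
Every other value lies within [5.82, 53.10].

54.0, 54.7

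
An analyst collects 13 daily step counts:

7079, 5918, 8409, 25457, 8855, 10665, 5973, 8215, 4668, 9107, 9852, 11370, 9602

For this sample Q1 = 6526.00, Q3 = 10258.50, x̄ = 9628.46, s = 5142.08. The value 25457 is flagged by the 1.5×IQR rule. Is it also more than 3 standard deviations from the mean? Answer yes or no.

z = (25457 − 9628.46) / 5142.08 = 3.08.
|z| = 3.08 > 3.

yes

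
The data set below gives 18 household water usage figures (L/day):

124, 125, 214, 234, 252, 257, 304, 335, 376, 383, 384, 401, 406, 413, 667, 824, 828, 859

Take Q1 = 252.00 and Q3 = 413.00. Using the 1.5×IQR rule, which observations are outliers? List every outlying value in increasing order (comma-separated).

IQR = Q3 − Q1 = 413.00 − 252.00 = 161.00.
Lower fence = Q1 − 1.5·IQR = 252.00 − 241.50 = 10.50.
Upper fence = Q3 + 1.5·IQR = 413.00 + 241.50 = 654.50.
667 > 654.50 → outlier.
824 > 654.50 → outlier.
828 > 654.50 → outlier.
859 > 654.50 → outlier.
All remaining values lie within [10.50, 654.50].

667, 824, 828, 859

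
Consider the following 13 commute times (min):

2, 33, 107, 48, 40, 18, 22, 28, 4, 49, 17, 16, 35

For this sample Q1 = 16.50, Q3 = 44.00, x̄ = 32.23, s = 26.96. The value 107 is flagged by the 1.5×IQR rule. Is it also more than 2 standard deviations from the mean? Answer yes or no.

z = (107 − 32.23) / 26.96 = 2.77.
|z| = 2.77 > 2.

yes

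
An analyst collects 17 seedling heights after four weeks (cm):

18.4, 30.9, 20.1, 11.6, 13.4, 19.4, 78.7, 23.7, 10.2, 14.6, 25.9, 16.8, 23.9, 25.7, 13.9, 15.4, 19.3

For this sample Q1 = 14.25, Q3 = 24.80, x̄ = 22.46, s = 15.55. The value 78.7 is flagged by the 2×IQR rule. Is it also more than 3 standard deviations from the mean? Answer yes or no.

yes

z = (78.7 − 22.46) / 15.55 = 3.62.
|z| = 3.62 > 3.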